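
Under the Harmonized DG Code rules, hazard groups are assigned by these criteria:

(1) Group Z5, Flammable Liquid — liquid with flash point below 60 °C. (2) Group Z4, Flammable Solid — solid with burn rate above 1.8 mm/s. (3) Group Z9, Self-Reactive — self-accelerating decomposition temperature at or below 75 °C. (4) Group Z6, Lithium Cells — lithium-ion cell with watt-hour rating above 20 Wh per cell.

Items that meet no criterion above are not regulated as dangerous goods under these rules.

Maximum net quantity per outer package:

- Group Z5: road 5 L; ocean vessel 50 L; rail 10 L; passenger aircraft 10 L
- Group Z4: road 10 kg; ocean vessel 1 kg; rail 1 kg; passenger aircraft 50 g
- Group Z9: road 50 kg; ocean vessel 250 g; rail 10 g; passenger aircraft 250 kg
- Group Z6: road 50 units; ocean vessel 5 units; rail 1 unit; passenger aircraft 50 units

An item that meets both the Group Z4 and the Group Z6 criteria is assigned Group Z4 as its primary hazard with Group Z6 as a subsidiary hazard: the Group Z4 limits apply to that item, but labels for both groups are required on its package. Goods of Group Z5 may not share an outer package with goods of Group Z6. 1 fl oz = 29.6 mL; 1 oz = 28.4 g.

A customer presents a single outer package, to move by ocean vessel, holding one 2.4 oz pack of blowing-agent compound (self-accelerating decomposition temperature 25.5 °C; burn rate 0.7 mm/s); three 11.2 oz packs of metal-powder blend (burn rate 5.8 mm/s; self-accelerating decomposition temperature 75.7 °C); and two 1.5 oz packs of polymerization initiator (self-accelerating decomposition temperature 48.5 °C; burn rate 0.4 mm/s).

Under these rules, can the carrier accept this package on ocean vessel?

Yes

With self-accelerating decomposition temperature 25.5 °C (≤ 75 °C), the blowing-agent compound falls in Group Z9.
With burn rate 5.8 mm/s (> 1.8 mm/s), the metal-powder blend falls in Group Z4.
With self-accelerating decomposition temperature 48.5 °C (≤ 75 °C), the polymerization initiator falls in Group Z9.
Group Z9 net quantity: (one 2.4 oz pack = 68.16 g) + (two 1.5 oz packs = 85.2 g) = 153.36 g.
153.36 g ≤ 250 g (ocean vessel limit, Group Z9) — within limit.
Group Z4 quantity: three 11.2 oz packs = 954.24 g.
954.24 g is within the ocean vessel limit of 1 kg for Group Z4.
The segregation rule (Group Z5 with Group Z6) does not apply to Group Z9 with Group Z4.
Every hazard group is within its ocean vessel limit and no segregation rule is violated.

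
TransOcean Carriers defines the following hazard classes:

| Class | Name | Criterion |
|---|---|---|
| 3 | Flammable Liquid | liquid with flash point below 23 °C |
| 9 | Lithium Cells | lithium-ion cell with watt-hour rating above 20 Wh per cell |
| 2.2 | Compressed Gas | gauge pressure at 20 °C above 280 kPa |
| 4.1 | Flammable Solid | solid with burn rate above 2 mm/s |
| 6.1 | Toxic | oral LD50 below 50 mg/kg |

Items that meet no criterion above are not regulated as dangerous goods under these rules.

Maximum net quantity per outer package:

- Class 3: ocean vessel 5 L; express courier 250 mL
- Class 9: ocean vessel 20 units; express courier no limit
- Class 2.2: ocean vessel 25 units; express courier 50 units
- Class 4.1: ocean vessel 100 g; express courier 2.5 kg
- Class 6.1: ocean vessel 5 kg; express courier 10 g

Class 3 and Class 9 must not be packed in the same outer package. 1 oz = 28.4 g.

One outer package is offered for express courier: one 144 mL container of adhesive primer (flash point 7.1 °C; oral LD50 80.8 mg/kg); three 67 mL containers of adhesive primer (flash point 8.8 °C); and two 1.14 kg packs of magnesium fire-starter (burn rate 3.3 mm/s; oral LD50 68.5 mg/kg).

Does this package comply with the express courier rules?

No

Adhesive primer: flash point 7.1 °C < 23 °C → Class 3 (Flammable Liquid).
Flash point 8.8 °C meets the Class 3 criterion (Flammable Liquid), so the adhesive primer is Class 3.
The magnesium fire-starter has burn rate 3.3 mm/s, which is > 2 mm/s, so it is Class 4.1 (Flammable Solid).
Class 3 net quantity: 144 mL + (three 67 mL containers = 201 mL) = 345 mL.
345 mL > 250 mL (express courier limit, Class 3) — over the limit.
Class 4.1 quantity: two 1.14 kg packs = 2.28 kg.
2.28 kg is within the express courier limit of 2.5 kg for Class 4.1.
The segregation rule (Class 3 with Class 9) does not apply to Class 3 with Class 4.1.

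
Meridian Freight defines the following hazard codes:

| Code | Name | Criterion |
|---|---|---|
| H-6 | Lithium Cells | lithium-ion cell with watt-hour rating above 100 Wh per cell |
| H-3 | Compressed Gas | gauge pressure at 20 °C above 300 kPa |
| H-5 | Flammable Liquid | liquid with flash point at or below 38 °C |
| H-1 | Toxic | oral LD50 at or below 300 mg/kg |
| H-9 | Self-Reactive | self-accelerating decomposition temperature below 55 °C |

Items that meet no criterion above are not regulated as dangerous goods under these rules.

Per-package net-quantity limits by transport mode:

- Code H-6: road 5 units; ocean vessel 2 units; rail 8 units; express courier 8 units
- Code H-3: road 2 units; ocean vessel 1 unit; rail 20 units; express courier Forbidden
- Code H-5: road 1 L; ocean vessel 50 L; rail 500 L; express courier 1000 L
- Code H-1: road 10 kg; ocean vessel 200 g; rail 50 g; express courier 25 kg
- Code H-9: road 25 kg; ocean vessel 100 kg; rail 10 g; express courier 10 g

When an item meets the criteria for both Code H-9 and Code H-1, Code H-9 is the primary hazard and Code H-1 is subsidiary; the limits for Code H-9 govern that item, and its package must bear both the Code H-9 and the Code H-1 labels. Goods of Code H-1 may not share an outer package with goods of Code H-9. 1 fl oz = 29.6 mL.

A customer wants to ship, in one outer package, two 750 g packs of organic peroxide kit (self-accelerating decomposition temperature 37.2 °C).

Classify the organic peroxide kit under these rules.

Organic peroxide kit: self-accelerating decomposition temperature 37.2 °C < 55 °C → Code H-9 (Self-Reactive).

Code H-9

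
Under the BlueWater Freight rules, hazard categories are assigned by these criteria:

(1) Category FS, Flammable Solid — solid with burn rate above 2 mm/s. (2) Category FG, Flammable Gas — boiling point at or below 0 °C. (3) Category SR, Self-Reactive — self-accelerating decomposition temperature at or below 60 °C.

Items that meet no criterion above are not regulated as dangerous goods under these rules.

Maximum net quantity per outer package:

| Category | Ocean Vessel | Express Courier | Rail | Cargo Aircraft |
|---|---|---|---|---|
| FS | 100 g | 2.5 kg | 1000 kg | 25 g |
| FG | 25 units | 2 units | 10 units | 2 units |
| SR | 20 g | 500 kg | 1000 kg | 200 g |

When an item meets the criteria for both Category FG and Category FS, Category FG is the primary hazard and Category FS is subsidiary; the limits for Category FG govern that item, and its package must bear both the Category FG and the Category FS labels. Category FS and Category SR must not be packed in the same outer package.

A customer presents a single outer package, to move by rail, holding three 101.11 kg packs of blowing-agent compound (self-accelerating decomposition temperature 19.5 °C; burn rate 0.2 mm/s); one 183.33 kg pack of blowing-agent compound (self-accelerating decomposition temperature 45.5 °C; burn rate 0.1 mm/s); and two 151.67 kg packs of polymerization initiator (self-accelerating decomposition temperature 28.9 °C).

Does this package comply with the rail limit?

Yes

Self-accelerating decomposition temperature 19.5 °C meets the Category SR criterion (Self-Reactive), so the blowing-agent compound is Category SR.
With self-accelerating decomposition temperature 45.5 °C (≤ 60 °C), the blowing-agent compound falls in Category SR.
Self-accelerating decomposition temperature 28.9 °C meets the Category SR criterion (Self-Reactive), so the polymerization initiator is Category SR.
Total Category SR: (three 101.11 kg packs = 303.33 kg) + 183.33 kg + (two 151.67 kg packs = 303.34 kg) = 790 kg.
That is within the Category SR rail limit of 1000 kg.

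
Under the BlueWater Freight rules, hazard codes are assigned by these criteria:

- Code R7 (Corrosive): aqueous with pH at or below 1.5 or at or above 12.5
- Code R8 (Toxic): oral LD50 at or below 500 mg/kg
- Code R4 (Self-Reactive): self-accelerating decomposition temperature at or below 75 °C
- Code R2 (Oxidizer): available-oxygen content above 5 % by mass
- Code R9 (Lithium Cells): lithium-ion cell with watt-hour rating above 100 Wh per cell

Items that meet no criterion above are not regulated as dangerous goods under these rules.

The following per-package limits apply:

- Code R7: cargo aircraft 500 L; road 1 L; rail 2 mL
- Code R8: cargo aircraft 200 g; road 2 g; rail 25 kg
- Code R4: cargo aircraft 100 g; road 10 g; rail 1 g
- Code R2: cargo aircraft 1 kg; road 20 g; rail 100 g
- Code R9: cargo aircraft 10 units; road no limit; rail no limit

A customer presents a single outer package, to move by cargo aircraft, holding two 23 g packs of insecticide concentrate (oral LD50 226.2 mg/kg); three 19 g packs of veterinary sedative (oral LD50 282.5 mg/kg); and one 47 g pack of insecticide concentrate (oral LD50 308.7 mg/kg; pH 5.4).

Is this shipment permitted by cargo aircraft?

Oral LD50 226.2 mg/kg meets the Code R8 criterion (Toxic), so the insecticide concentrate is Code R8.
Oral LD50 282.5 mg/kg meets the Code R8 criterion (Toxic), so the veterinary sedative is Code R8.
Oral LD50 308.7 mg/kg meets the Code R8 criterion (Toxic), so the insecticide concentrate is Code R8.
Code R8 net quantity: (two 23 g packs = 46 g) + (three 19 g packs = 57 g) + 47 g = 150 g.
150 g ≤ 200 g (cargo aircraft limit, Code R8) — within limit.

Yes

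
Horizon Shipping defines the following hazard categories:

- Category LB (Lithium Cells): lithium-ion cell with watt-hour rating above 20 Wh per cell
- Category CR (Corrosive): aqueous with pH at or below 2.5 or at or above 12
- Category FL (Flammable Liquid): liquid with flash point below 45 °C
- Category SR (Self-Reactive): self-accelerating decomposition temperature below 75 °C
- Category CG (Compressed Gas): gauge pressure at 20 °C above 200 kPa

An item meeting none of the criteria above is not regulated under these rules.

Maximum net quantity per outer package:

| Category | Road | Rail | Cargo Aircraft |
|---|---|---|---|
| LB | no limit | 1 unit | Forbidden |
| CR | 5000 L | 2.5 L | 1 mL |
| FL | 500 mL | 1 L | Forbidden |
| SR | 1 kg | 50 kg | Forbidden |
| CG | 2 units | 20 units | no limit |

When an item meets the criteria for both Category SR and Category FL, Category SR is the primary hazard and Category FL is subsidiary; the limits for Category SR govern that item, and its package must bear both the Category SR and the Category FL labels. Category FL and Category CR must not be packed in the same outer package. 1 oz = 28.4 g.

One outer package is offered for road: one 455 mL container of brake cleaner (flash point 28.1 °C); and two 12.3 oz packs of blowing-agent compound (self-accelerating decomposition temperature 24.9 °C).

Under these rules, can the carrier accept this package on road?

Brake cleaner: flash point 28.1 °C < 45 °C → Category FL (Flammable Liquid).
Self-accelerating decomposition temperature 24.9 °C meets the Category SR criterion (Self-Reactive), so the blowing-agent compound is Category SR.
Category SR quantity: two 12.3 oz packs = 698.64 g.
698.64 g ≤ 1 kg (road limit, Category SR) — within limit.
Category FL quantity: 455 mL.
That is within the Category FL road limit of 500 mL.
The segregation rule (Category FL with Category CR) does not apply to Category SR with Category FL.
Every hazard category is within its road limit and no segregation rule is violated.

Yes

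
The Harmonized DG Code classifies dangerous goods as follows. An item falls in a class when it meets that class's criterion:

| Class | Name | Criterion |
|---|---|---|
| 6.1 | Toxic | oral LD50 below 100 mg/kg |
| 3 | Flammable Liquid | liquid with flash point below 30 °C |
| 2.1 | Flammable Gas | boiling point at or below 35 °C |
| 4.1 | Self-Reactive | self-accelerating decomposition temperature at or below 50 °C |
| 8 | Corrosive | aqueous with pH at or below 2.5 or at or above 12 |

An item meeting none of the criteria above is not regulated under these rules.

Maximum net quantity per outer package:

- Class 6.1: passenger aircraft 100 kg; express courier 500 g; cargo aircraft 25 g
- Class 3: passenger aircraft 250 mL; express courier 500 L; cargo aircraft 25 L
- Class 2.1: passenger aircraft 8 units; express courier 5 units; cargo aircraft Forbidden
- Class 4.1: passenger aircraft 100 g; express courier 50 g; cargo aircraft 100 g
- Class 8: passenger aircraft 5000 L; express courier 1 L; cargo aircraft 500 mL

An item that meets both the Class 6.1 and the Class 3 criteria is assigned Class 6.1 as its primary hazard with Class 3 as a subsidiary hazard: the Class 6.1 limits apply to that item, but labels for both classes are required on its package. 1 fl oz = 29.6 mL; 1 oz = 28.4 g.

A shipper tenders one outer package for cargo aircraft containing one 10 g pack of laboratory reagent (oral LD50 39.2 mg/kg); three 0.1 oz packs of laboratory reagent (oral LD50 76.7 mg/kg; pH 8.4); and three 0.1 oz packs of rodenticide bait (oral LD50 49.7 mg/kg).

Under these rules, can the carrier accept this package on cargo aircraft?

The laboratory reagent has oral LD50 39.2 mg/kg, which is < 100 mg/kg, so it is Class 6.1 (Toxic).
With oral LD50 76.7 mg/kg (< 100 mg/kg), the laboratory reagent falls in Class 6.1.
Oral LD50 49.7 mg/kg meets the Class 6.1 criterion (Toxic), so the rodenticide bait is Class 6.1.
Total Class 6.1: 10 g + (three 0.1 oz packs = 8.52 g) + (three 0.1 oz packs = 8.52 g) = 27.04 g.
27.04 g > 25 g (cargo aircraft limit, Class 6.1) — over the limit.

No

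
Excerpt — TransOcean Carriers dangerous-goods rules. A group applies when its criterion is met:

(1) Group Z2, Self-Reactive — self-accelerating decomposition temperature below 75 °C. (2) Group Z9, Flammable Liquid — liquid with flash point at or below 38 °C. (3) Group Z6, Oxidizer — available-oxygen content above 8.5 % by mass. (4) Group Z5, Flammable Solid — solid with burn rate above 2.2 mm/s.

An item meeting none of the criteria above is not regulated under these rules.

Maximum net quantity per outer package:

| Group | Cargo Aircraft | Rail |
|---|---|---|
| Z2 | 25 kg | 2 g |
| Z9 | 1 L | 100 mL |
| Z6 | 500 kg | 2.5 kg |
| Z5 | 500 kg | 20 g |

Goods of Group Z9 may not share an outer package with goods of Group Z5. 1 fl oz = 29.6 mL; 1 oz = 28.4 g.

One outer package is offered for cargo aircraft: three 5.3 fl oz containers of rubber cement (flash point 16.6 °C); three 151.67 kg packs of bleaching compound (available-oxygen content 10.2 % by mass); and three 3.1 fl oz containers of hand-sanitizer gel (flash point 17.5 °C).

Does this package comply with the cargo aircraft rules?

The rubber cement has flash point 16.6 °C, which is ≤ 38 °C, so it is Group Z9 (Flammable Liquid).
The bleaching compound has available-oxygen content 10.2 % by mass, which is > 8.5 % by mass, so it is Group Z6 (Oxidizer).
Flash point 17.5 °C meets the Group Z9 criterion (Flammable Liquid), so the hand-sanitizer gel is Group Z9.
Total Group Z9: (three 5.3 fl oz containers = 470.64 mL) + (three 3.1 fl oz containers = 275.28 mL) = 745.92 mL.
745.92 mL is within the cargo aircraft limit of 1 L for Group Z9.
Group Z6 quantity: three 151.67 kg packs = 455.01 kg.
455.01 kg is within the cargo aircraft limit of 500 kg for Group Z6.
The segregation rule (Group Z9 with Group Z5) does not apply to Group Z9 with Group Z6.
Every hazard group is within its cargo aircraft limit and no segregation rule is violated.

Yes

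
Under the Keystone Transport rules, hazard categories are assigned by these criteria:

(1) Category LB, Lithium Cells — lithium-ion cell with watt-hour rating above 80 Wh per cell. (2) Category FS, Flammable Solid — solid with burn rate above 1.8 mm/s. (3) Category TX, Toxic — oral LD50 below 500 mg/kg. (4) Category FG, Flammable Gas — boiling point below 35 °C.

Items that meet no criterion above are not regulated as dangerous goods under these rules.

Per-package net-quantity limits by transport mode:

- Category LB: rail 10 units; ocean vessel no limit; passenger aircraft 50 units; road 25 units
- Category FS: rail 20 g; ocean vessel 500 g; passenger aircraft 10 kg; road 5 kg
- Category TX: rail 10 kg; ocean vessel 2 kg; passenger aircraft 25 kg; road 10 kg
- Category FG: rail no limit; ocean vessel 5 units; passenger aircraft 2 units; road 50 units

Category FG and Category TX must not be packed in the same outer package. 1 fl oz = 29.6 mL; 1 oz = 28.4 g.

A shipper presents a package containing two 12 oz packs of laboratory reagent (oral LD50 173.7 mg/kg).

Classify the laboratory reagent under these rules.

With oral LD50 173.7 mg/kg (< 500 mg/kg), the laboratory reagent falls in Category TX.

Category TX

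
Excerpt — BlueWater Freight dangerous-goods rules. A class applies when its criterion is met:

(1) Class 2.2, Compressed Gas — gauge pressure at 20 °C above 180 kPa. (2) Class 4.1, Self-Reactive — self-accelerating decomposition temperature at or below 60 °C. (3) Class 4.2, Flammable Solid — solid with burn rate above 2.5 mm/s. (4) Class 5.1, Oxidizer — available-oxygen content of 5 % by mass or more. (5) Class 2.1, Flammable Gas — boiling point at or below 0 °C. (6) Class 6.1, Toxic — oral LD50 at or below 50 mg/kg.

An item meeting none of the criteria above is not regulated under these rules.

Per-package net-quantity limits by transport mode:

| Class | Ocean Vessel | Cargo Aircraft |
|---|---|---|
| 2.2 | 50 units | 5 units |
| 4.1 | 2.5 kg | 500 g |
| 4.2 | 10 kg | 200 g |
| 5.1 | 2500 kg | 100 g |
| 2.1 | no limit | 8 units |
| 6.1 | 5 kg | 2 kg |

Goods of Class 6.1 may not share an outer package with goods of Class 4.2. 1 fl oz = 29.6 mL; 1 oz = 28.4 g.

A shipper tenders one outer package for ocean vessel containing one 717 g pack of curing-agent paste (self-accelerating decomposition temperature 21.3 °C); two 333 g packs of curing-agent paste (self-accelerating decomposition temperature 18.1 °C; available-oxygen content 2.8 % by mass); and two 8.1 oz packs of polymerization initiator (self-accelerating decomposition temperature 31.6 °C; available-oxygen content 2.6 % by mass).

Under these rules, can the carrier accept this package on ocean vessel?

Yes

With self-accelerating decomposition temperature 21.3 °C (≤ 60 °C), the curing-agent paste falls in Class 4.1.
The curing-agent paste has self-accelerating decomposition temperature 18.1 °C, which is ≤ 60 °C, so it is Class 4.1 (Self-Reactive).
With self-accelerating decomposition temperature 31.6 °C (≤ 60 °C), the polymerization initiator falls in Class 4.1.
Class 4.1 net quantity: 717 g + (two 333 g packs = 666 g) + (two 8.1 oz packs = 460.08 g) = 1843.08 g.
1843.08 g ≤ 2.5 kg (ocean vessel limit, Class 4.1) — within limit.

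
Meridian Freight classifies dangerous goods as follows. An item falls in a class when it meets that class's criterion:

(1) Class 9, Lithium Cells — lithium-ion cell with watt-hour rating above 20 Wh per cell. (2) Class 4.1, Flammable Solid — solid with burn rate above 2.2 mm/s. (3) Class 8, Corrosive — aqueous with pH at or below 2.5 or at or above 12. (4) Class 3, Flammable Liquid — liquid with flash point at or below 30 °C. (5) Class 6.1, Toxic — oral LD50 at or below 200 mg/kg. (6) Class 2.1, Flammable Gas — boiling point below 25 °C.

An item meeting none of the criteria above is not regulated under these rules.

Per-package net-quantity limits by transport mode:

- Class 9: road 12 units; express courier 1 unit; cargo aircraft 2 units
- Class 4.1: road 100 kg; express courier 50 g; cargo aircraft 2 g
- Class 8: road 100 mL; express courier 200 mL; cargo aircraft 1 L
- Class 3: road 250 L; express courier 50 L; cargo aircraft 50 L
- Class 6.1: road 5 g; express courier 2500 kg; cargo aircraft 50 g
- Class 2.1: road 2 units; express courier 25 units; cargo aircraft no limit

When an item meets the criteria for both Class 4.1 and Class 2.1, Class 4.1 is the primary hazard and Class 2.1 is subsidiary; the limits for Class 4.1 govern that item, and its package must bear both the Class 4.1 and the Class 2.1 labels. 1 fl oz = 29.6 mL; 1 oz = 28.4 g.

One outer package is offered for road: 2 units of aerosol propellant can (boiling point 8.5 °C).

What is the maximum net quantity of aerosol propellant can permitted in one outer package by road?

2 units

Aerosol propellant can: boiling point 8.5 °C < 25 °C → Class 2.1 (Flammable Gas).
The road limit for Class 2.1 is 2 units.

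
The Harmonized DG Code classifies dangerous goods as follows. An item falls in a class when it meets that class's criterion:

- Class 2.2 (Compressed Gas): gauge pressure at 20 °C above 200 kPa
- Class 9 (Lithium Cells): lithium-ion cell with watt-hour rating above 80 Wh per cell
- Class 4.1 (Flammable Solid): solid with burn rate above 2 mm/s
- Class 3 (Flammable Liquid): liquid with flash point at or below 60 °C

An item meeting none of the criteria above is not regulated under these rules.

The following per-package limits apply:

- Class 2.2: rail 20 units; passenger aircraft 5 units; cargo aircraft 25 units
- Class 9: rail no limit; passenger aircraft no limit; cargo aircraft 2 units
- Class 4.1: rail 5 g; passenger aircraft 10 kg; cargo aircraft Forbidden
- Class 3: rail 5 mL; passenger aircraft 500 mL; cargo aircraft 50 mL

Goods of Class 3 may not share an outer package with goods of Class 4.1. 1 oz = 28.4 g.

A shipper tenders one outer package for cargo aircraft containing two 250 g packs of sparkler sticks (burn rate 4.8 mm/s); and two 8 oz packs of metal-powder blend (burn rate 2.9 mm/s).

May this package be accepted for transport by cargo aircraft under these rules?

With burn rate 4.8 mm/s (> 2 mm/s), the sparkler sticks fall in Class 4.1.
With burn rate 2.9 mm/s (> 2 mm/s), the metal-powder blend falls in Class 4.1.
Class 4.1 net quantity: (two 250 g packs = 500 g) + (two 8 oz packs = 454.4 g) = 954.4 g.
Class 4.1 is Forbidden by cargo aircraft.

No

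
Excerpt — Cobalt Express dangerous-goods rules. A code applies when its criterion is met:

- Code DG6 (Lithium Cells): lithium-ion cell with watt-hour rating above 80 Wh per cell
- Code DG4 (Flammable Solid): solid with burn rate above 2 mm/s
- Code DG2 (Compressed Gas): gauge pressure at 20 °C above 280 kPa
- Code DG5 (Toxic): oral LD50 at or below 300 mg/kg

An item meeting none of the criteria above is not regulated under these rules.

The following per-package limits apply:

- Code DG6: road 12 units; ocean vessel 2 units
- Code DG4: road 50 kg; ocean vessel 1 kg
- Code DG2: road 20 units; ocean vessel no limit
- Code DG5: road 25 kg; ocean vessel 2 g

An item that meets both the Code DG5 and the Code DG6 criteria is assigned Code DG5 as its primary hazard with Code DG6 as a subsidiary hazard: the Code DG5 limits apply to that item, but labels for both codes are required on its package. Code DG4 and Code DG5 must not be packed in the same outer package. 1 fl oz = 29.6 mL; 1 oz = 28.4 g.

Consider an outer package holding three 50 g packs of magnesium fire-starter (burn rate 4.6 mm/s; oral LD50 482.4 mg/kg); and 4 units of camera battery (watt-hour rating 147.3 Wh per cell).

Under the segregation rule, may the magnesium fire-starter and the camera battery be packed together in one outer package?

Yes

With burn rate 4.6 mm/s (> 2 mm/s), the magnesium fire-starter falls in Code DG4.
Watt-hour rating 147.3 Wh per cell meets the Code DG6 criterion (Lithium Cells), so the camera battery is Code DG6.
No segregation rule bars Code DG4 with Code DG6.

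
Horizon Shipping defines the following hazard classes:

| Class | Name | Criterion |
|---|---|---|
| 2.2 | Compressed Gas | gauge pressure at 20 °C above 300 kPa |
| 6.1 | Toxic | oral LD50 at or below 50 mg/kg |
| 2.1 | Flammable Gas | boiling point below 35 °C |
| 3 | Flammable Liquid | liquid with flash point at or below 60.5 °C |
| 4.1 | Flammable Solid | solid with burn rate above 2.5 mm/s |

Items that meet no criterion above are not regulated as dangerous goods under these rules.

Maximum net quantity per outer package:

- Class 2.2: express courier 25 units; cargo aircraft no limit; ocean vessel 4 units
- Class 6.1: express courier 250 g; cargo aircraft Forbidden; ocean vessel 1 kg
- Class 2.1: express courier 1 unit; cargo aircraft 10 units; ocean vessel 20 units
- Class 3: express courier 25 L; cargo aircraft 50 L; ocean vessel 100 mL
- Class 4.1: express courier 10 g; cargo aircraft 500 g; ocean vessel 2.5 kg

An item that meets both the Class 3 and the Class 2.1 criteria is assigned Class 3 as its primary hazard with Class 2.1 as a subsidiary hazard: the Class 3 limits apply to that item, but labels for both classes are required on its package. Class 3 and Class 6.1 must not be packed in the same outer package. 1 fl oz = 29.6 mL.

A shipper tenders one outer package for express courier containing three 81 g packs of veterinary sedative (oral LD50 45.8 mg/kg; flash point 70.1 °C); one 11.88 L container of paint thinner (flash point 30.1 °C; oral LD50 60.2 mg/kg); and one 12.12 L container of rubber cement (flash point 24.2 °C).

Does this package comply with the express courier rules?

Veterinary sedative: oral LD50 45.8 mg/kg ≤ 50 mg/kg → Class 6.1 (Toxic).
The paint thinner has flash point 30.1 °C, which is ≤ 60.5 °C, so it is Class 3 (Flammable Liquid).
Rubber cement: flash point 24.2 °C ≤ 60.5 °C → Class 3 (Flammable Liquid).
Total Class 3: 11.88 L + 12.12 L = 24 L.
That is within the Class 3 express courier limit of 25 L.
Class 6.1 quantity: three 81 g packs = 243 g.
That is within the Class 6.1 express courier limit of 250 g.
Class 3 and Class 6.1 may not share an outer package.

No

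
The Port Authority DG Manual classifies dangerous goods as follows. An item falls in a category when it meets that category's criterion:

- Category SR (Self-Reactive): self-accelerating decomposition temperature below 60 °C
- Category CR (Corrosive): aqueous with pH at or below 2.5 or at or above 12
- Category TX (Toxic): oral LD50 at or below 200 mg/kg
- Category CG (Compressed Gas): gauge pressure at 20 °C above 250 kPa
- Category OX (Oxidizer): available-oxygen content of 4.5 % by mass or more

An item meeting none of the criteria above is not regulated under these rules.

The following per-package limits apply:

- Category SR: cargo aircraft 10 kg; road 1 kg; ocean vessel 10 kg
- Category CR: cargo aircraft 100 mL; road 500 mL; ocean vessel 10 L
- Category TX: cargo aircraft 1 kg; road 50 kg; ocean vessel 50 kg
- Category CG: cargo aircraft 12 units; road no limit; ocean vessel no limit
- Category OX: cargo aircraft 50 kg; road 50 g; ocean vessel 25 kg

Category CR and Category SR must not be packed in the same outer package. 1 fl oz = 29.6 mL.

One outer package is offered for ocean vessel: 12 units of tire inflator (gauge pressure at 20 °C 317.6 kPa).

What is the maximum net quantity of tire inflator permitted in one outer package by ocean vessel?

no limit

With gauge pressure at 20 °C 317.6 kPa (> 250 kPa), the tire inflator falls in Category CG.
The ocean vessel limit for Category CG is no limit.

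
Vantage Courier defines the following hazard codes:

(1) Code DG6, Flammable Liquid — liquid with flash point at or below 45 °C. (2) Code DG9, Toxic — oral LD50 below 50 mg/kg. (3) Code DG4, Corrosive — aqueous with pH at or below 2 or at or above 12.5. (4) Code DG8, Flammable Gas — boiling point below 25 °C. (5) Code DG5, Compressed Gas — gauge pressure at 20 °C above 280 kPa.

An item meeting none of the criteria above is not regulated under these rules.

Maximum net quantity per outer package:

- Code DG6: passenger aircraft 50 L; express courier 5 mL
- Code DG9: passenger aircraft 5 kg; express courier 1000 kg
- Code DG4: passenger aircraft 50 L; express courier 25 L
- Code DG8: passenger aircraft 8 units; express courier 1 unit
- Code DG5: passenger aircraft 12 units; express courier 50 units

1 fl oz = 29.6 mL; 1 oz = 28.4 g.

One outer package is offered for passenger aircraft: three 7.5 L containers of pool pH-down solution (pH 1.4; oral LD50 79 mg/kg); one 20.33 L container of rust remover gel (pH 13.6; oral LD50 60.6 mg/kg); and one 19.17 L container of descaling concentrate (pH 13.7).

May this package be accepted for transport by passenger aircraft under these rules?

With pH 1.4 (≤ 2), the pool pH-down solution falls in Code DG4.
Rust remover gel: pH 13.6 ≥ 12.5 → Code DG4 (Corrosive).
With pH 13.7 (≥ 12.5), the descaling concentrate falls in Code DG4.
Code DG4 net quantity: (three 7.5 L containers = 22.5 L) + 20.33 L + 19.17 L = 62 L.
62 L exceeds the passenger aircraft limit of 50 L for Code DG4.

No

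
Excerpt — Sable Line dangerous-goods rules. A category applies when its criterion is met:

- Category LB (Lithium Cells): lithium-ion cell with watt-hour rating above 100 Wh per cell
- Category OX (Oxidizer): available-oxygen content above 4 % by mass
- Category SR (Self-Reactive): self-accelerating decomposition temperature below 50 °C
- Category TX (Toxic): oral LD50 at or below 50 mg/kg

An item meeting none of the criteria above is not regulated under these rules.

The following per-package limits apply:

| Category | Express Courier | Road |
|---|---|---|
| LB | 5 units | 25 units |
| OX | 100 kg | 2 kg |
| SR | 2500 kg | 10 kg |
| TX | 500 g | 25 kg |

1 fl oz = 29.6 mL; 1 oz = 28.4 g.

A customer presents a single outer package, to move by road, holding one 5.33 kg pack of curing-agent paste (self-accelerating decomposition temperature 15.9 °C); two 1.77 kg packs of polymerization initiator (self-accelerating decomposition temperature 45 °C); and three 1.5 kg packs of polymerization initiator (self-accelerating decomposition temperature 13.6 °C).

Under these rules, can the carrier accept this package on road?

With self-accelerating decomposition temperature 15.9 °C (< 50 °C), the curing-agent paste falls in Category SR.
With self-accelerating decomposition temperature 45 °C (< 50 °C), the polymerization initiator falls in Category SR.
Polymerization initiator: self-accelerating decomposition temperature 13.6 °C < 50 °C → Category SR (Self-Reactive).
Total Category SR: 5.33 kg + (two 1.77 kg packs = 3.54 kg) + (three 1.5 kg packs = 4.5 kg) = 13.37 kg.
13.37 kg > 10 kg (road limit, Category SR) — over the limit.

No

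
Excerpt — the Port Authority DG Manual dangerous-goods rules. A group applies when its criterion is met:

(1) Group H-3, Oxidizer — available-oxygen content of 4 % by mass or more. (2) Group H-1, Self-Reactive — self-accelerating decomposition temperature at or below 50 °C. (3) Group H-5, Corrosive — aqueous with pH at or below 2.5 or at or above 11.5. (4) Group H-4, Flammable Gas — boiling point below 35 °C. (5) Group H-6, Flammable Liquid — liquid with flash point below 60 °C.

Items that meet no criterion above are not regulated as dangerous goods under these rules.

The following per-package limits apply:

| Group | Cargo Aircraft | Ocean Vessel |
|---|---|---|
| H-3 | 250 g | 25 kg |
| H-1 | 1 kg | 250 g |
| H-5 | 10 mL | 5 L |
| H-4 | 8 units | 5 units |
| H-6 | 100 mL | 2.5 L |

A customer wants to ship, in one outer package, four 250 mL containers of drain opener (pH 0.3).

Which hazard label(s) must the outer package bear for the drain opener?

Group H-5

With pH 0.3 (≤ 2.5), the drain opener falls in Group H-5.
Only the Group H-5 label is required.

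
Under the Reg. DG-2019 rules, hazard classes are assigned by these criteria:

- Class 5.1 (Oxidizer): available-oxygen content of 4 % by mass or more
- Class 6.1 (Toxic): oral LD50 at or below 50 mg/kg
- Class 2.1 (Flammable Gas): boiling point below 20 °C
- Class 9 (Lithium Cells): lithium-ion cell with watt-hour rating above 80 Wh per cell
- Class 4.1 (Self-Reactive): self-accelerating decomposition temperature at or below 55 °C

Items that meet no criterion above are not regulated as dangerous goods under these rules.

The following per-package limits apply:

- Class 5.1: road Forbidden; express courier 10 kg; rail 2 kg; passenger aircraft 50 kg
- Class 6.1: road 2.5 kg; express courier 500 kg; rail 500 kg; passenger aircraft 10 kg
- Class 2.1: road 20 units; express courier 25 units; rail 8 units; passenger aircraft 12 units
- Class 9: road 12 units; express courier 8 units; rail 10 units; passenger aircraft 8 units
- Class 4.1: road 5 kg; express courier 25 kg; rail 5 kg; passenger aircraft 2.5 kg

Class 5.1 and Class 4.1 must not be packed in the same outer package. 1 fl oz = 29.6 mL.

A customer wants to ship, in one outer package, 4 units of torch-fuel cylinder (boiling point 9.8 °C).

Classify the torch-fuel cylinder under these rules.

Class 2.1

Boiling point 9.8 °C meets the Class 2.1 criterion (Flammable Gas), so the torch-fuel cylinder is Class 2.1.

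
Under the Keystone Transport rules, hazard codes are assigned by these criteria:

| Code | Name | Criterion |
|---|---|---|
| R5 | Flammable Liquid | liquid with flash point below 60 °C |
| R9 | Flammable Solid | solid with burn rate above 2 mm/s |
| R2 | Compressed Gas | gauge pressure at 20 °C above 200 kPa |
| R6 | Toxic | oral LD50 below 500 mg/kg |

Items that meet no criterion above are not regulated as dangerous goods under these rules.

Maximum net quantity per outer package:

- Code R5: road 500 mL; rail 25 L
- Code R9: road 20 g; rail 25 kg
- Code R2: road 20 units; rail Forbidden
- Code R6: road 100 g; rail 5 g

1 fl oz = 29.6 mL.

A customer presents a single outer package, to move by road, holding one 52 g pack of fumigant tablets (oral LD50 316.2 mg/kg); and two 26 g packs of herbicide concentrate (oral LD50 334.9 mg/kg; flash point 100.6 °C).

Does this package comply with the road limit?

No

With oral LD50 316.2 mg/kg (< 500 mg/kg), the fumigant tablets fall in Code R6.
With oral LD50 334.9 mg/kg (< 500 mg/kg), the herbicide concentrate falls in Code R6.
Code R6 net quantity: 52 g + (two 26 g packs = 52 g) = 104 g.
104 g > 100 g (road limit, Code R6) — over the limit.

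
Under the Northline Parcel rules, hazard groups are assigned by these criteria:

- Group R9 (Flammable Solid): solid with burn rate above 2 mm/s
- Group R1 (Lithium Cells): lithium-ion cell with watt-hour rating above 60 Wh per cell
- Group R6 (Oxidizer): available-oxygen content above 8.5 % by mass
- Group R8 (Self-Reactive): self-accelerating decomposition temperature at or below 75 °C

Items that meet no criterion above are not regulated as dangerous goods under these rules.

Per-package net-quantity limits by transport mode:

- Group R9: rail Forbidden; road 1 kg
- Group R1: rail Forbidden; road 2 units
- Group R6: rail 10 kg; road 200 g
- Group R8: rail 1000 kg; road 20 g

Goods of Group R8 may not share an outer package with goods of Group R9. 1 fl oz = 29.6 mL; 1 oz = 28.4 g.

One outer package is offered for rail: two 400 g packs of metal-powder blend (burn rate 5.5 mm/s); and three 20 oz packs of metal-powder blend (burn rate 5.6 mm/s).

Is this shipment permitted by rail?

Burn rate 5.5 mm/s meets the Group R9 criterion (Flammable Solid), so the metal-powder blend is Group R9.
Burn rate 5.6 mm/s meets the Group R9 criterion (Flammable Solid), so the metal-powder blend is Group R9.
Total Group R9: (two 400 g packs = 800 g) + (three 20 oz packs = 1.704 kg) = 2.504 kg.
By rail, Group R9 is Forbidden regardless of quantity.

No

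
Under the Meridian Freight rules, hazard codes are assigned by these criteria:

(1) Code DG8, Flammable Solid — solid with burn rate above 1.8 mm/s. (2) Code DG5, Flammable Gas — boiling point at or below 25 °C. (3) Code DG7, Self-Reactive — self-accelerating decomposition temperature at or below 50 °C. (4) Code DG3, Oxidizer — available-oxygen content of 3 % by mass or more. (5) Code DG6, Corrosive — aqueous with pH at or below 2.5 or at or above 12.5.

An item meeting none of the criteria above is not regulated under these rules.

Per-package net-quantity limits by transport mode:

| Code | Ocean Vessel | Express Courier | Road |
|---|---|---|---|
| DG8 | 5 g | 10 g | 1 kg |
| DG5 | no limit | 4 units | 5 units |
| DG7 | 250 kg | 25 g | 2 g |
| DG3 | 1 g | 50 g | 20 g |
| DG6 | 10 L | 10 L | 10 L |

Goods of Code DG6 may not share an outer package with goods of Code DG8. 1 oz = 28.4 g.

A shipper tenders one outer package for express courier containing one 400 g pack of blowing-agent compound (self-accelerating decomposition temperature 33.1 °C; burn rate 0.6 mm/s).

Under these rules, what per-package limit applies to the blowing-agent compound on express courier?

Self-accelerating decomposition temperature 33.1 °C meets the Code DG7 criterion (Self-Reactive), so the blowing-agent compound is Code DG7.
The express courier limit for Code DG7 is 25 g.

25 g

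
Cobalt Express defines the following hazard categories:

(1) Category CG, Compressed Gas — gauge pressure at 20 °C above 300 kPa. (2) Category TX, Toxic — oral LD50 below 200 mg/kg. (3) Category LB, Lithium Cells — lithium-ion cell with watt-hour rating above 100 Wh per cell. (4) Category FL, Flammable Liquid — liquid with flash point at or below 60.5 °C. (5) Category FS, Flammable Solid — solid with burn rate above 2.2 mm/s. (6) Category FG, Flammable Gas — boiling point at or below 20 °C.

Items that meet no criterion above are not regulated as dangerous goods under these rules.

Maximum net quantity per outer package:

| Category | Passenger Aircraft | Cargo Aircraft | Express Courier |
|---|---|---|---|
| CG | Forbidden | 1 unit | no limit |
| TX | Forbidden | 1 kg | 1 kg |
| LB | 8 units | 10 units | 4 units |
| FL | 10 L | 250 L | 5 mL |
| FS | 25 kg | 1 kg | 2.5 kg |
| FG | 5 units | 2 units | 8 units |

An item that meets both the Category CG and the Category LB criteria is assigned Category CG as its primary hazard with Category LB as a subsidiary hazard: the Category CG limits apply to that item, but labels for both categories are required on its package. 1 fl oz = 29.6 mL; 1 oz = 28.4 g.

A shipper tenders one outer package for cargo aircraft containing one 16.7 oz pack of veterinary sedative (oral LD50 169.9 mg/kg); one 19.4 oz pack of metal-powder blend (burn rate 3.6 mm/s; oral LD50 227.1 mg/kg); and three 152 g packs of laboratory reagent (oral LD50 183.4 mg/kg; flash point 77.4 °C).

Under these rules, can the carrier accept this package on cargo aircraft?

Yes

With oral LD50 169.9 mg/kg (< 200 mg/kg), the veterinary sedative falls in Category TX.
With burn rate 3.6 mm/s (> 2.2 mm/s), the metal-powder blend falls in Category FS.
Oral LD50 183.4 mg/kg meets the Category TX criterion (Toxic), so the laboratory reagent is Category TX.
Category TX net quantity: (one 16.7 oz pack = 474.28 g) + (three 152 g packs = 456 g) = 930.28 g.
That is within the Category TX cargo aircraft limit of 1 kg.
Category FS quantity: one 19.4 oz pack = 550.96 g.
550.96 g is within the cargo aircraft limit of 1 kg for Category FS.
Every hazard category is within its cargo aircraft limit and no segregation rule is violated.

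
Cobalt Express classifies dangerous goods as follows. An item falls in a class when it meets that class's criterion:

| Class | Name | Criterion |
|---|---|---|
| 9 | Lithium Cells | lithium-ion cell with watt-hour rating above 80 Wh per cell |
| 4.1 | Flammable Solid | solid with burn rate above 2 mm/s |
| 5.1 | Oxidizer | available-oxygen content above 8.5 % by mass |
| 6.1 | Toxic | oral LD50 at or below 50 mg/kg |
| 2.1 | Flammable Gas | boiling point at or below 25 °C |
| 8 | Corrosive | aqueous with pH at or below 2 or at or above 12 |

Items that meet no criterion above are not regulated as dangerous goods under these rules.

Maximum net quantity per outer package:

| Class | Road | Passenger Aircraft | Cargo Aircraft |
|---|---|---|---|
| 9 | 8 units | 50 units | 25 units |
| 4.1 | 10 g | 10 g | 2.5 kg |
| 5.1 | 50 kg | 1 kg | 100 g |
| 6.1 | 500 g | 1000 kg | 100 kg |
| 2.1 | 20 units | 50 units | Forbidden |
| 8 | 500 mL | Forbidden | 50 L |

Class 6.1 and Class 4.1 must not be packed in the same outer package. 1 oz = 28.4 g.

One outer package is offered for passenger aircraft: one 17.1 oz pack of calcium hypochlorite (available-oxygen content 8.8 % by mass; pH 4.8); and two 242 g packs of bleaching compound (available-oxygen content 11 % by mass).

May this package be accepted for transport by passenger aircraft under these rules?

Yes

With available-oxygen content 8.8 % by mass (> 8.5 % by mass), the calcium hypochlorite falls in Class 5.1.
Available-oxygen content 11 % by mass meets the Class 5.1 criterion (Oxidizer), so the bleaching compound is Class 5.1.
Total Class 5.1: (one 17.1 oz pack = 485.64 g) + (two 242 g packs = 484 g) = 969.64 g.
969.64 g ≤ 1 kg (passenger aircraft limit, Class 5.1) — within limit.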